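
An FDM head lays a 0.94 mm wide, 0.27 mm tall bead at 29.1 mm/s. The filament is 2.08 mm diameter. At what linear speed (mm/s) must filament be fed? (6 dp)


Q = 0.94 * 0.27 * 29.1 = 7.38558 mm^3/s
A_fil = pi*(2.08/2)^2 = 3.39794661 mm^2
v_feed = 7.38558 / 3.39794661 = 2.173542 mm/s


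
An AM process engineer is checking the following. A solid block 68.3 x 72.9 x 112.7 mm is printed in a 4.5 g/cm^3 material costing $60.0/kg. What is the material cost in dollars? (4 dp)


V = 68.3 * 72.9 * 112.7 = 561141.189 mm^3 = 561.141189 cm^3
Mass = 561.141189 * 4.5 / 1000 = 2.52513535 kg
Cost = 2.52513535 * 60.0 = 151.5081 $


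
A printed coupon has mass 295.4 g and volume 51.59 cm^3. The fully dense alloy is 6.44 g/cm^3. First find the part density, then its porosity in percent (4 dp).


rho_part = 295.4 / 51.59 = 5.72591588 g/cm^3
Porosity = (1 - 5.72591588/6.44)*100 = 11.0883 %


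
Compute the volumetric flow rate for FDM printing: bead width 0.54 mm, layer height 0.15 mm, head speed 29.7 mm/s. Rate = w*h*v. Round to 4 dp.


Rate = 0.54 * 0.15 * 29.7 = 2.4057 mm^3/s


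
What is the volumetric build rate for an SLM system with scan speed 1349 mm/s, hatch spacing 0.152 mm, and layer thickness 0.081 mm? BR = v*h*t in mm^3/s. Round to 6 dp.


Rate = 1349 * 0.152 * 0.081 = 16.608888 mm^3/s


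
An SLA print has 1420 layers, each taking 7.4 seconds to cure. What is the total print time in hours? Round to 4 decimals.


t = 1420 * 7.4 / 3600 = 2.9189 hrs


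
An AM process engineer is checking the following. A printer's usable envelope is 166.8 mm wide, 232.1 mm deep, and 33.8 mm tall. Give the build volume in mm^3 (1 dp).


V = 166.8 * 232.1 * 33.8 = 1308542.7 mm^3


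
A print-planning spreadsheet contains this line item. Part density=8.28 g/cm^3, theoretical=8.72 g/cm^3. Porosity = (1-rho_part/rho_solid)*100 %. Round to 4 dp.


Porosity = (1-8.28/8.72)*100 = 5.0459 %


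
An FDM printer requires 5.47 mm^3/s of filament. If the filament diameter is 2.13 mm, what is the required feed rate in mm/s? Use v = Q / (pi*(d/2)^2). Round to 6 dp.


A = pi*(2.13/2)^2 = 3.563273
v = 5.47 / 3.563273 = 1.535106 mm/s


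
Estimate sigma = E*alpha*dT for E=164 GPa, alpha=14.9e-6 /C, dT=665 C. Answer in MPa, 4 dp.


sigma = 164*1000 * 14.9e-6 * 665 = 1624.994 MPa


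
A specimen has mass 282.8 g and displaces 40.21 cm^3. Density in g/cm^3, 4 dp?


rho = 282.8 / 40.21 = 7.0331 g/cm^3


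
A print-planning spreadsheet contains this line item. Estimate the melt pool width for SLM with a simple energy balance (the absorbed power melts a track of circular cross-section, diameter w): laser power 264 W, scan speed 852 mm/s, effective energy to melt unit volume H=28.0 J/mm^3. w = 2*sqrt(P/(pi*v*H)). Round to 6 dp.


w = 2*sqrt(264/(pi*852*28.0)) = 0.118702 mm


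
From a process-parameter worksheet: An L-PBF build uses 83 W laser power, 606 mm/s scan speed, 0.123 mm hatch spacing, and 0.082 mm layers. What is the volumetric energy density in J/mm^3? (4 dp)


E = 83 / (606*0.123*0.082) = 13.5796 J/mm^3


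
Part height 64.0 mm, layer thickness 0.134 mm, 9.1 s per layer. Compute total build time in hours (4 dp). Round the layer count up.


Layers = ceil(64.0/0.134) = 478
t = 478 * 9.1 / 3600 = 1.2083 hrs


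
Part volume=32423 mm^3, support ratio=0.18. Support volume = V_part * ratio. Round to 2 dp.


V_support = 32423 * 0.18 = 5836.14 mm^3


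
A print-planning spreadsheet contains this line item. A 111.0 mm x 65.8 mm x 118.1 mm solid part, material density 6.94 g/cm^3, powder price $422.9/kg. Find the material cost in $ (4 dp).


V = 111.0 * 65.8 * 118.1 = 862578.78 mm^3 = 862.57878 cm^3
Mass = 862.57878 * 6.94 / 1000 = 5.98629673 kg
Cost = 5.98629673 * 422.9 = 2531.6049 $


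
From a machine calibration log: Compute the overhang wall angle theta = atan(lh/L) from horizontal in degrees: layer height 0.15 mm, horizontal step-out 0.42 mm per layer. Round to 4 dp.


angle = atan(0.15/0.42) = 19.6538 degrees


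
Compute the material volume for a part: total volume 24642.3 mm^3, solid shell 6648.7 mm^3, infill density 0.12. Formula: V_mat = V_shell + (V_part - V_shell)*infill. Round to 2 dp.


V_infill = (24642.3 - 6648.7) * 0.12 = 2159.23
V_total = 6648.7 + 2159.23 = 8807.93 mm^3


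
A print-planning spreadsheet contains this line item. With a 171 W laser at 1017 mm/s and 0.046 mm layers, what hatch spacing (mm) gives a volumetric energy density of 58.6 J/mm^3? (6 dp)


h = 171 / (58.6*1017*0.046) = 0.062376 mm


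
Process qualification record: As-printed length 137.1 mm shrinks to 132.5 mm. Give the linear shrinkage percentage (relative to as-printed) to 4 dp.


Shrinkage = ((137.1-132.5)/137.1)*100 = 3.3552 %


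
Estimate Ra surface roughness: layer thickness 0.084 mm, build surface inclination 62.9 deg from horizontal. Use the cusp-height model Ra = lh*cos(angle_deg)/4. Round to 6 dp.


Ra = 0.084 * cos(62.9) / 4 = 0.009566 mm


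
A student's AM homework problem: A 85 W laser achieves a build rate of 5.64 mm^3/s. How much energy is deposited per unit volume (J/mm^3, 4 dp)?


SE = 85 / 5.64 = 15.0709 J/mm^3


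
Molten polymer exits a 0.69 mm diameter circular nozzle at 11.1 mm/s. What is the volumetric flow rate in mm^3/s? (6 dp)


A = pi*(0.69/2)^2 = 0.37392807 mm^2
Q = 0.37392807 * 11.1 = 4.150602 mm^3/s


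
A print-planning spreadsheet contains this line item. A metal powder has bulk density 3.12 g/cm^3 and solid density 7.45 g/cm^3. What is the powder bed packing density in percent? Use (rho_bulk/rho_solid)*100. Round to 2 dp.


Packing = (3.12/7.45)*100 = 41.88 %


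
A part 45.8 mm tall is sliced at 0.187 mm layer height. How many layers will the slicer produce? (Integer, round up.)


Layers = ceil(45.8/0.187) = 245


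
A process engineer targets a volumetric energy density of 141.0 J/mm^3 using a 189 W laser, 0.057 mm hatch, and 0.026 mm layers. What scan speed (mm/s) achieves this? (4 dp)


v = 189 / (141.0*0.057*0.026) = 904.4707 mm/s


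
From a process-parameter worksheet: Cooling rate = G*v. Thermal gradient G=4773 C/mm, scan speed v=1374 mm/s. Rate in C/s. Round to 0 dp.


CR = 4773 * 1374 = 6558102 C/s


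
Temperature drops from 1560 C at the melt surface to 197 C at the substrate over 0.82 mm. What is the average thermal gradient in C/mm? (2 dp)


G = (1560-197)/0.82 = 1662.2 C/mm


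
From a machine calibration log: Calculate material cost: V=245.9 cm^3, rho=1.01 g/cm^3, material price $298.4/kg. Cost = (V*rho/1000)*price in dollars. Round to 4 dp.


Mass = 245.9*1.01/1000 = 0.248359 kg
Cost = 0.248359 * 298.4 = 74.1103 $


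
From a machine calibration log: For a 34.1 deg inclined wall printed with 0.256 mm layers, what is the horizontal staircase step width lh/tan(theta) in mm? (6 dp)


step = 0.256 / tan(34.1) = 0.37811 mm


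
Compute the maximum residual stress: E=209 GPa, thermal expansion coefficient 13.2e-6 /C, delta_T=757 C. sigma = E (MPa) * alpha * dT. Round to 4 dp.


sigma = 209*1000 * 13.2e-6 * 757 = 2088.4116 MPa


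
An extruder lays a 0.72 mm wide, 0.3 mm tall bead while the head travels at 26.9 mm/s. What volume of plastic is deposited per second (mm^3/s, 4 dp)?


Rate = 0.72 * 0.3 * 26.9 = 5.8104 mm^3/s


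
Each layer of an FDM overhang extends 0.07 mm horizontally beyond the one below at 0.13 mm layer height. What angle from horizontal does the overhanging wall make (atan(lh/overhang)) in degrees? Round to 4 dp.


angle = atan(0.13/0.07) = 61.6992 degrees


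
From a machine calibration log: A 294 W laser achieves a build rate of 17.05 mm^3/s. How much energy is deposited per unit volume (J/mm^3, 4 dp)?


SE = 294 / 17.05 = 17.2434 J/mm^3


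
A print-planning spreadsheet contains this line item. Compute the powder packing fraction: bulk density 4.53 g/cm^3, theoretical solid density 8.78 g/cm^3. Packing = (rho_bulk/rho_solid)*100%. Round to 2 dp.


Packing = (4.53/8.78)*100 = 51.59 %


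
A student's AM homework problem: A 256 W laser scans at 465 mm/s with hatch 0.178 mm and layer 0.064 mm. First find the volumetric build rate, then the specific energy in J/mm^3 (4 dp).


Build rate = 465 * 0.178 * 0.064 = 5.29728 mm^3/s
SE = 256 / 5.29728 = 48.3267 J/mm^3


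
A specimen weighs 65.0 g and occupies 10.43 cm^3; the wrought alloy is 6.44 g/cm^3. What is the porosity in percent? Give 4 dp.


rho_part = 65.0 / 10.43 = 6.23202301 g/cm^3
Porosity = (1 - 6.23202301/6.44)*100 = 3.2295 %


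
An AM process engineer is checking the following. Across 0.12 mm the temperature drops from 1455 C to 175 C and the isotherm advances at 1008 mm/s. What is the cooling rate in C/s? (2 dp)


G = (1455-175)/0.12 = 10666.66666667 C/mm
CR = 10666.66666667 * 1008 = 10752000.0 C/s


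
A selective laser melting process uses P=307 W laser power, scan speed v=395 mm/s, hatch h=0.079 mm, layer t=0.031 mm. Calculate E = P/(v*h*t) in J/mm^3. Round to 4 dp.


E = 307 / (395*0.079*0.031) = 317.3602 J/mm^3


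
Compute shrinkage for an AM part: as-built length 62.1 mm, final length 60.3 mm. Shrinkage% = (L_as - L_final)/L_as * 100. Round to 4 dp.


Shrinkage = ((62.1-60.3)/62.1)*100 = 2.8986 %


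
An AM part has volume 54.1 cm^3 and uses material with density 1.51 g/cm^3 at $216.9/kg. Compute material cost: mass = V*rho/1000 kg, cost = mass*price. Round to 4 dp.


Mass = 54.1*1.51/1000 = 0.081691 kg
Cost = 0.081691 * 216.9 = 17.7188 $


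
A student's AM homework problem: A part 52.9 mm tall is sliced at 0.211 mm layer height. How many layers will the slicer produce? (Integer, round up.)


Layers = ceil(52.9/0.211) = 251


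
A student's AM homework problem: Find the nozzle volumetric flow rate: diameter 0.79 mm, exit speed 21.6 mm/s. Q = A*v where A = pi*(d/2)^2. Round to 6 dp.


A = pi*(0.79/2)^2 = 0.49016699 mm^2
Q = 0.49016699 * 21.6 = 10.587607 mm^3/s


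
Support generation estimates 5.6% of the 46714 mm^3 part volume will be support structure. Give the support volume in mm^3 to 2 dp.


V_support = 46714 * 0.056 = 2615.98 mm^3


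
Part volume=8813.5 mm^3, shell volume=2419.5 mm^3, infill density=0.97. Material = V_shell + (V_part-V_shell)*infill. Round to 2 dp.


V_infill = (8813.5 - 2419.5) * 0.97 = 6202.18
V_total = 2419.5 + 6202.18 = 8621.68 mm^3


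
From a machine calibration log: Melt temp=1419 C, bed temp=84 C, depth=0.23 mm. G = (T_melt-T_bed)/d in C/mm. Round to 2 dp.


G = (1419-84)/0.23 = 5804.35 C/mm


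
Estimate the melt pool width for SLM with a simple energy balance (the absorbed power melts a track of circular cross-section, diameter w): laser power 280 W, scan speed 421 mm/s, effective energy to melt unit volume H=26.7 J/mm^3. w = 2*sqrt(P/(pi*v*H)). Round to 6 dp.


w = 2*sqrt(280/(pi*421*26.7)) = 0.178089 mm


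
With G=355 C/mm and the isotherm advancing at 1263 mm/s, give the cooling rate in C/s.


CR = 355 * 1263 = 448365 C/s


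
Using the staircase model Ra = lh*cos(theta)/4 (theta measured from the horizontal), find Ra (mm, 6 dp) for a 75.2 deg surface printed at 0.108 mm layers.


Ra = 0.108 * cos(75.2) / 4 = 0.006897 mm


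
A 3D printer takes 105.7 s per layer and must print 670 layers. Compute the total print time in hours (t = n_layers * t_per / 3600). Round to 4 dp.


t = 670 * 105.7 / 3600 = 19.6719 hrs


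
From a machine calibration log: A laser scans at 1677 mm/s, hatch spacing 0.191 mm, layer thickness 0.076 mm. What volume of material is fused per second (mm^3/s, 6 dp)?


Rate = 1677 * 0.191 * 0.076 = 24.343332 mm^3/s


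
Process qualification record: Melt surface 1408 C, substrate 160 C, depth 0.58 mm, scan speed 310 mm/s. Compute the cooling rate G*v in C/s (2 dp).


G = (1408-160)/0.58 = 2151.72413793 C/mm
CR = 2151.72413793 * 310 = 667034.48 C/s


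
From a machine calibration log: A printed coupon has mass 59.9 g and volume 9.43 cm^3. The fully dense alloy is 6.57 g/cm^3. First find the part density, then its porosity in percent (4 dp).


rho_part = 59.9 / 9.43 = 6.35206787 g/cm^3
Porosity = (1 - 6.35206787/6.57)*100 = 3.3171 %


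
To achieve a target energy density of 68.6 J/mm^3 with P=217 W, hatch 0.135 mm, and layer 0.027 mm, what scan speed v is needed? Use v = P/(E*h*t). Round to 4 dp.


v = 217 / (68.6*0.135*0.027) = 867.8368 mm/s


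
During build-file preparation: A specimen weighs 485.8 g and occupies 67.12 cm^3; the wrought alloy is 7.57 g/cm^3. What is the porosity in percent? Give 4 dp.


rho_part = 485.8 / 67.12 = 7.23778308 g/cm^3
Porosity = (1 - 7.23778308/7.57)*100 = 4.3886 %


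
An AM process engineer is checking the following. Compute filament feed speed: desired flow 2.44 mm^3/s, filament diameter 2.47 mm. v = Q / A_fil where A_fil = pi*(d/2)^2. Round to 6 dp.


A = pi*(2.47/2)^2 = 4.791636
v = 2.44 / 4.791636 = 0.509221 mm/s


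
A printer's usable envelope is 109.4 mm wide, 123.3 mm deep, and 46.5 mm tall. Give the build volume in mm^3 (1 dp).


V = 109.4 * 123.3 * 46.5 = 627239.4 mm^3


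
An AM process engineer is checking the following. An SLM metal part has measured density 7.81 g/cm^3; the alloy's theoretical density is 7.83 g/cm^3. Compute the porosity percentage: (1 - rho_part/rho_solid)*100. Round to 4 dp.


Porosity = (1-7.81/7.83)*100 = 0.2554 %


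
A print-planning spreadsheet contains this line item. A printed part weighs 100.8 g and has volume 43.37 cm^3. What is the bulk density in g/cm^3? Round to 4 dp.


rho = 100.8 / 43.37 = 2.3242 g/cm^3


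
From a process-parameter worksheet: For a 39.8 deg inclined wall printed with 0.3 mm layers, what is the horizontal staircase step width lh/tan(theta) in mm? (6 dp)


step = 0.3 / tan(39.8) = 0.360071 mm


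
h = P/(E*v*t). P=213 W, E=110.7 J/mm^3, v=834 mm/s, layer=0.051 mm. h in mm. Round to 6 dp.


h = 213 / (110.7*834*0.051) = 0.045237 mm


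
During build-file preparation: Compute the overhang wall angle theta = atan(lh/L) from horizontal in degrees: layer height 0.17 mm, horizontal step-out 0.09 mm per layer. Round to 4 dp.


angle = atan(0.17/0.09) = 62.1027 degrees


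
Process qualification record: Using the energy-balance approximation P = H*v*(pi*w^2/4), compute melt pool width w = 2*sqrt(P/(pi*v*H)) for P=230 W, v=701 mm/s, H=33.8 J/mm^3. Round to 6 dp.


w = 2*sqrt(230/(pi*701*33.8)) = 0.111174 mm


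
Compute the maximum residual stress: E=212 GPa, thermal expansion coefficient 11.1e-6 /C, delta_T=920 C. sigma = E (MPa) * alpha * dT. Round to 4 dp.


sigma = 212*1000 * 11.1e-6 * 920 = 2164.944 MPa


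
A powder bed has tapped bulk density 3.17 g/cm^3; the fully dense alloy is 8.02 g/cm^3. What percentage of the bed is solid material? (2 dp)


Packing = (3.17/8.02)*100 = 39.53 %


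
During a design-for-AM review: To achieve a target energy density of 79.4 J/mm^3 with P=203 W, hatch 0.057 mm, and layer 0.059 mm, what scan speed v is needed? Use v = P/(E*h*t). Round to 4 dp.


v = 203 / (79.4*0.057*0.059) = 760.2364 mm/s


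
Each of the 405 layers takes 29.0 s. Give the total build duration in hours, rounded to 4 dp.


t = 405 * 29.0 / 3600 = 3.2625 hrs


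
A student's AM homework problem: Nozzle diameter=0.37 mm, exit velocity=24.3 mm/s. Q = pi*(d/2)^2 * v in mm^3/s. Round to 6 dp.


A = pi*(0.37/2)^2 = 0.10752101 mm^2
Q = 0.10752101 * 24.3 = 2.612761 mm^3/s


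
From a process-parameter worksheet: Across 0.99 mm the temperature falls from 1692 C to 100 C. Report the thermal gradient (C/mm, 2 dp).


G = (1692-100)/0.99 = 1608.08 C/mm


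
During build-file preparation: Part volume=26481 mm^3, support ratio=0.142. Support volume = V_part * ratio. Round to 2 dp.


V_support = 26481 * 0.142 = 3760.3 mm^3


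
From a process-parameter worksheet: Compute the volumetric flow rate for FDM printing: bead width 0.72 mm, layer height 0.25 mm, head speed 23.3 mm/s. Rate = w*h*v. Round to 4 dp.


Rate = 0.72 * 0.25 * 23.3 = 4.194 mm^3/s


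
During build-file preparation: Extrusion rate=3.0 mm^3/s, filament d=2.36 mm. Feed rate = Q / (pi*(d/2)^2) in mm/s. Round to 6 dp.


A = pi*(2.36/2)^2 = 4.374354
v = 3.0 / 4.374354 = 0.685816 mm/s


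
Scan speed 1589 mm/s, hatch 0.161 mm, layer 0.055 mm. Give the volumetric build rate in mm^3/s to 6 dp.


Rate = 1589 * 0.161 * 0.055 = 14.070595 mm^3/s


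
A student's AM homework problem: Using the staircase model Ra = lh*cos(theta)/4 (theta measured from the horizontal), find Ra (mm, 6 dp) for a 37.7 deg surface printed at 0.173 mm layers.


Ra = 0.173 * cos(37.7) / 4 = 0.03422 mm


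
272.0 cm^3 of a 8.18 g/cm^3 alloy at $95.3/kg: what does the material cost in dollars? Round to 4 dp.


Mass = 272.0*8.18/1000 = 2.22496 kg
Cost = 2.22496 * 95.3 = 212.0387 $


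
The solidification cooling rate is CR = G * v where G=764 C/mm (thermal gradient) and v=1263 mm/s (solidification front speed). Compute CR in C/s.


CR = 764 * 1263 = 964932 C/s


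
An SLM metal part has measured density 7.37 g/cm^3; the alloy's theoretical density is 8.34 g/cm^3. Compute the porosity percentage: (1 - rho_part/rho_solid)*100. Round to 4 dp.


Porosity = (1-7.37/8.34)*100 = 11.6307 %


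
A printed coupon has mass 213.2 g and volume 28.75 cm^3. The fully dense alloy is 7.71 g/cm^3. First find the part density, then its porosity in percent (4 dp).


rho_part = 213.2 / 28.75 = 7.41565217 g/cm^3
Porosity = (1 - 7.41565217/7.71)*100 = 3.8177 %


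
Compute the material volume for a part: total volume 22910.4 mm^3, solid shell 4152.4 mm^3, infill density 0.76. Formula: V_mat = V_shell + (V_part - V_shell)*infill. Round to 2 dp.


V_infill = (22910.4 - 4152.4) * 0.76 = 14256.08
V_total = 4152.4 + 14256.08 = 18408.48 mm^3


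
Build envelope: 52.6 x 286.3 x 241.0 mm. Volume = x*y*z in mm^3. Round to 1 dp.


V = 52.6 * 286.3 * 241.0 = 3629310.6 mm^3


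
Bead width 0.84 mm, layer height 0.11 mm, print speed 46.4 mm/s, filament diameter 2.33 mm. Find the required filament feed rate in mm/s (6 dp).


Q = 0.84 * 0.11 * 46.4 = 4.28736 mm^3/s
A_fil = pi*(2.33/2)^2 = 4.26384809 mm^2
v_feed = 4.28736 / 4.26384809 = 1.005514 mm/s


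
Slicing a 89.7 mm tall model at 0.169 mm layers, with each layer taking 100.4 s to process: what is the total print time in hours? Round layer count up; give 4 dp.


Layers = ceil(89.7/0.169) = 531
t = 531 * 100.4 / 3600 = 14.809 hrs


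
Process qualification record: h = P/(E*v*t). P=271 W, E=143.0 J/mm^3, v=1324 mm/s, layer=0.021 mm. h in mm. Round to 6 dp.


h = 271 / (143.0*1324*0.021) = 0.068159 mm


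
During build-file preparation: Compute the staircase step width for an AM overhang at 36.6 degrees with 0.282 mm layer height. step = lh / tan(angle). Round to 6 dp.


step = 0.282 / tan(36.6) = 0.379713 mm


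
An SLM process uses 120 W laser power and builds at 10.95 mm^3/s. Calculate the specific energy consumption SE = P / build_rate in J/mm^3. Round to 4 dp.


SE = 120 / 10.95 = 10.9589 J/mm^3


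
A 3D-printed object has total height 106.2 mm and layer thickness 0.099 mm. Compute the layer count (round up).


Layers = ceil(106.2/0.099) = 1073


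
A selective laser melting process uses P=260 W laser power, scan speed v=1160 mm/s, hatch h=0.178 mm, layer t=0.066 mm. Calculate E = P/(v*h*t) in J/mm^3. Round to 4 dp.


E = 260 / (1160*0.178*0.066) = 19.0788 J/mm^3


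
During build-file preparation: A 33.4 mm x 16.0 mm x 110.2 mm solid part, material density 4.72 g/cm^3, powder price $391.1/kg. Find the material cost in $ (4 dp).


V = 33.4 * 16.0 * 110.2 = 58890.88 mm^3 = 58.89088 cm^3
Mass = 58.89088 * 4.72 / 1000 = 0.27796495 kg
Cost = 0.27796495 * 391.1 = 108.7121 $


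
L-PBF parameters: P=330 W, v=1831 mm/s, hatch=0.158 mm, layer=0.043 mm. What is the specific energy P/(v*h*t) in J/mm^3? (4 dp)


Build rate = 1831 * 0.158 * 0.043 = 12.439814 mm^3/s
SE = 330 / 12.439814 = 26.5277 J/mm^3


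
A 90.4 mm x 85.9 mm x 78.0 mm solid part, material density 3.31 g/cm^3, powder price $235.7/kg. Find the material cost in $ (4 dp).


V = 90.4 * 85.9 * 78.0 = 605698.08 mm^3 = 605.69808 cm^3
Mass = 605.69808 * 3.31 / 1000 = 2.00486064 kg
Cost = 2.00486064 * 235.7 = 472.5457 $


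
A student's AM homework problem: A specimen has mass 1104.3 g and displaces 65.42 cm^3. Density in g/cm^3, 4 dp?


rho = 1104.3 / 65.42 = 16.8802 g/cm^3


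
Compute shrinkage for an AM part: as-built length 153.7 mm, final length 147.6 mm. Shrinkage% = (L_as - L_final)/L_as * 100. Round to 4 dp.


Shrinkage = ((153.7-147.6)/153.7)*100 = 3.9688 %


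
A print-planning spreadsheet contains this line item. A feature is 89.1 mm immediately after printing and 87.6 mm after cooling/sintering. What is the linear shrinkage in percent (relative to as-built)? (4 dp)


Shrinkage = ((89.1-87.6)/89.1)*100 = 1.6835 %


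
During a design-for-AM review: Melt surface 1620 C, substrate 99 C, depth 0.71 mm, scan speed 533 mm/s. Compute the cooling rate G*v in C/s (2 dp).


G = (1620-99)/0.71 = 2142.25352113 C/mm
CR = 2142.25352113 * 533 = 1141821.13 C/s


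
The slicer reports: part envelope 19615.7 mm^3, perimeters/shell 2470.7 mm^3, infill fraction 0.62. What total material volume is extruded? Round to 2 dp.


V_infill = (19615.7 - 2470.7) * 0.62 = 10629.9
V_total = 2470.7 + 10629.9 = 13100.6 mm^3


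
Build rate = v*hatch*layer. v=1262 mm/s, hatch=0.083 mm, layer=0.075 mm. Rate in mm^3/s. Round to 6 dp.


Rate = 1262 * 0.083 * 0.075 = 7.85595 mm^3/s


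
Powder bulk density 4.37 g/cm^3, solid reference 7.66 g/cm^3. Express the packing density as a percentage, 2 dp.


Packing = (4.37/7.66)*100 = 57.05 %


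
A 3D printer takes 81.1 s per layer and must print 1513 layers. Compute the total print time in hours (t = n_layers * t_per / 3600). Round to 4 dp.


t = 1513 * 81.1 / 3600 = 34.0845 hrs


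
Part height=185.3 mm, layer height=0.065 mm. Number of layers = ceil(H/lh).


Layers = ceil(185.3/0.065) = 2851


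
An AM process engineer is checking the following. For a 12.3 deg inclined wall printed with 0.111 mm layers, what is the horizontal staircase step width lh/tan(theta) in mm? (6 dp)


step = 0.111 / tan(12.3) = 0.509092 mm


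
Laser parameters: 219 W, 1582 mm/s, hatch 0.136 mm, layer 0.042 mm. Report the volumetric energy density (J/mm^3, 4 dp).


E = 219 / (1582*0.136*0.042) = 24.2354 J/mm^3


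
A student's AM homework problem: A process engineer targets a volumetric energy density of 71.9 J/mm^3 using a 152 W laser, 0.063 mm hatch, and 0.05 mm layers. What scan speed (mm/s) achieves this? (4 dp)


v = 152 / (71.9*0.063*0.05) = 671.1261 mm/s


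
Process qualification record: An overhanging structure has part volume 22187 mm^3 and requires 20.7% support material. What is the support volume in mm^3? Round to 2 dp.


V_support = 22187 * 0.207 = 4592.71 mm^3


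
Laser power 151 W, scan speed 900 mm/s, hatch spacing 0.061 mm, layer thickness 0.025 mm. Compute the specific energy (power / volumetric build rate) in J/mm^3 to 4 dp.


Build rate = 900 * 0.061 * 0.025 = 1.3725 mm^3/s
SE = 151 / 1.3725 = 110.0182 J/mm^3


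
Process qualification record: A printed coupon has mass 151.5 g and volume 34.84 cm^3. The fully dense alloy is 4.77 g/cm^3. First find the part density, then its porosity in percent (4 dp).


rho_part = 151.5 / 34.84 = 4.34845006 g/cm^3
Porosity = (1 - 4.34845006/4.77)*100 = 8.8375 %


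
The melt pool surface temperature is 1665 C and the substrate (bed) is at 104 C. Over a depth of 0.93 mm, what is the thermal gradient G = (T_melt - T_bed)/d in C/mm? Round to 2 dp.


G = (1665-104)/0.93 = 1678.49 C/mm


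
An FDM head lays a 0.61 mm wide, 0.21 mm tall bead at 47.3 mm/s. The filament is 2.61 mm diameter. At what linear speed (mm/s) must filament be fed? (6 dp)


Q = 0.61 * 0.21 * 47.3 = 6.05913 mm^3/s
A_fil = pi*(2.61/2)^2 = 5.35021083 mm^2
v_feed = 6.05913 / 5.35021083 = 1.132503 mm/s


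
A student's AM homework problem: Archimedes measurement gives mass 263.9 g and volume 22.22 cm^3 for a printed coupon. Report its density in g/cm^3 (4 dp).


rho = 263.9 / 22.22 = 11.8767 g/cm^3


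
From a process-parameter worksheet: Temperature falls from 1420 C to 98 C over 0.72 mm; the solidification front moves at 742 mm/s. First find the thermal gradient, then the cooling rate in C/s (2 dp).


G = (1420-98)/0.72 = 1836.11111111 C/mm
CR = 1836.11111111 * 742 = 1362394.44 C/s


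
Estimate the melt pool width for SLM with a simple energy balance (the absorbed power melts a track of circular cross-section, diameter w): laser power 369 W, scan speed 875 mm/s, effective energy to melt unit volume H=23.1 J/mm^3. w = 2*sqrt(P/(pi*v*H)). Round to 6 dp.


w = 2*sqrt(369/(pi*875*23.1)) = 0.152461 mm


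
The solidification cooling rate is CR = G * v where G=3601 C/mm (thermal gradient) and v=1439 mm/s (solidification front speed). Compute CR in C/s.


CR = 3601 * 1439 = 5181839 C/s


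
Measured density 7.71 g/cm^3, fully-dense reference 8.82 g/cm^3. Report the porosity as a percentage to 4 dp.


Porosity = (1-7.71/8.82)*100 = 12.585 %


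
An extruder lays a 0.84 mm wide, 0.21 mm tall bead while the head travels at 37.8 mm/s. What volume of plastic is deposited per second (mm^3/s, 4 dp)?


Rate = 0.84 * 0.21 * 37.8 = 6.6679 mm^3/s


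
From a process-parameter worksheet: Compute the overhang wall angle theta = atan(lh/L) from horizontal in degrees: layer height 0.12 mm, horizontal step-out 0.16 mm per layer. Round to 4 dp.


angle = atan(0.12/0.16) = 36.8699 degrees


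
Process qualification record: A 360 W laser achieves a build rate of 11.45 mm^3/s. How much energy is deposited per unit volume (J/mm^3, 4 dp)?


SE = 360 / 11.45 = 31.441 J/mm^3


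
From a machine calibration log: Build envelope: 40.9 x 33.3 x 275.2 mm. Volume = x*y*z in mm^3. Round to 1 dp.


V = 40.9 * 33.3 * 275.2 = 374814.1 mm^3


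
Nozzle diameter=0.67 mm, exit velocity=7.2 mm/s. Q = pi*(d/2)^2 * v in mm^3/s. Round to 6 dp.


A = pi*(0.67/2)^2 = 0.35256524 mm^2
Q = 0.35256524 * 7.2 = 2.53847 mm^3/s


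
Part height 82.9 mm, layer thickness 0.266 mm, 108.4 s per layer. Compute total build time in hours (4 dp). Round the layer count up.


Layers = ceil(82.9/0.266) = 312
t = 312 * 108.4 / 3600 = 9.3947 hrs


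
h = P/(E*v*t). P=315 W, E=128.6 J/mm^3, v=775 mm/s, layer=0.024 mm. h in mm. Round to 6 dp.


h = 315 / (128.6*775*0.024) = 0.131691 mm


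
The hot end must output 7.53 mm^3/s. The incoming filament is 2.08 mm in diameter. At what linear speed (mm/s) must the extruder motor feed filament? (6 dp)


A = pi*(2.08/2)^2 = 3.397947
v = 7.53 / 3.397947 = 2.216044 mm/s


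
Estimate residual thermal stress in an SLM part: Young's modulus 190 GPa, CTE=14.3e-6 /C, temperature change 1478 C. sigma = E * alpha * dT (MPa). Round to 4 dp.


sigma = 190*1000 * 14.3e-6 * 1478 = 4015.726 MPa


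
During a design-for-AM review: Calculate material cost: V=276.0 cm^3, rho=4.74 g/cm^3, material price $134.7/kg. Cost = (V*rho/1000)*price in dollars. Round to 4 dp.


Mass = 276.0*4.74/1000 = 1.30824 kg
Cost = 1.30824 * 134.7 = 176.2199 $


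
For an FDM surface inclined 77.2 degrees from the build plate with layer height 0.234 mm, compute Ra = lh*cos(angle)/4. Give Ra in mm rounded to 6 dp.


Ra = 0.234 * cos(77.2) / 4 = 0.012961 mm


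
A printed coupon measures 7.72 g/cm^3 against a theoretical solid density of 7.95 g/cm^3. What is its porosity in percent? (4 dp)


Porosity = (1-7.72/7.95)*100 = 2.8931 %


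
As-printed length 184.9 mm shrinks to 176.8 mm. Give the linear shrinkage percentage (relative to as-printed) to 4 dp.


Shrinkage = ((184.9-176.8)/184.9)*100 = 4.3807 %


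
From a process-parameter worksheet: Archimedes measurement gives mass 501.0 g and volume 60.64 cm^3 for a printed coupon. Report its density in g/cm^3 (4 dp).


rho = 501.0 / 60.64 = 8.2619 g/cm^3


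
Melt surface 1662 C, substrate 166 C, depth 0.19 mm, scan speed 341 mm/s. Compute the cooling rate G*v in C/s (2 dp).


G = (1662-166)/0.19 = 7873.68421053 C/mm
CR = 7873.68421053 * 341 = 2684926.32 C/s


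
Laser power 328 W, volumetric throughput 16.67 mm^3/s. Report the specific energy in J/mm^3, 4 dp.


SE = 328 / 16.67 = 19.6761 J/mm^3


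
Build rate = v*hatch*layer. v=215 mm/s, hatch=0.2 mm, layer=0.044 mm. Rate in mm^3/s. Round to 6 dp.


Rate = 215 * 0.2 * 0.044 = 1.892 mm^3/s


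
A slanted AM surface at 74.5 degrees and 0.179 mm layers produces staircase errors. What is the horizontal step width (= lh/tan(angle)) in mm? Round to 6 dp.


step = 0.179 / tan(74.5) = 0.049641 mm


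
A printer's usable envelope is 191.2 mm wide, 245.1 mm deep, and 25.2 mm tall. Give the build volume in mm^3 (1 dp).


V = 191.2 * 245.1 * 25.2 = 1180950.6 mm^3


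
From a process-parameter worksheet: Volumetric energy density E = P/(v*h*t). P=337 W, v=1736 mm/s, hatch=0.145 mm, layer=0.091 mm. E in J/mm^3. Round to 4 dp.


E = 337 / (1736*0.145*0.091) = 14.712 J/mm^3


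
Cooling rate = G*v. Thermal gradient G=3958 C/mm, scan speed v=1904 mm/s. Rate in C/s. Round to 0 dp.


CR = 3958 * 1904 = 7536032 C/s


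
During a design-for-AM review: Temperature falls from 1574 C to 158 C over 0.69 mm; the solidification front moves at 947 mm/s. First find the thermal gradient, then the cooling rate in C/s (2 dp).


G = (1574-158)/0.69 = 2052.17391304 C/mm
CR = 2052.17391304 * 947 = 1943408.7 C/s


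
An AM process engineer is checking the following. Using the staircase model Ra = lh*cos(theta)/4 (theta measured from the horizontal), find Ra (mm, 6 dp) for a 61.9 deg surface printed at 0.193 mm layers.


Ra = 0.193 * cos(61.9) / 4 = 0.022726 mm


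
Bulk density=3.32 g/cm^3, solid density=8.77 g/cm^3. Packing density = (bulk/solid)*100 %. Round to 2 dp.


Packing = (3.32/8.77)*100 = 37.86 %


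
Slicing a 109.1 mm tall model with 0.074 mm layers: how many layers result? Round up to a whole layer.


Layers = ceil(109.1/0.074) = 1475


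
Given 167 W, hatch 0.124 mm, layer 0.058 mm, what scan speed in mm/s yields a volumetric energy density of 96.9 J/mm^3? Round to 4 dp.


v = 167 / (96.9*0.124*0.058) = 239.631 mm/s


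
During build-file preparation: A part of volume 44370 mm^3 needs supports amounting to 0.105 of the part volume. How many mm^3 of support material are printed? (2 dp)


V_support = 44370 * 0.105 = 4658.85 mm^3


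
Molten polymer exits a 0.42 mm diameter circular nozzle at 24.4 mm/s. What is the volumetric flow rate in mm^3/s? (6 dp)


A = pi*(0.42/2)^2 = 0.13854424 mm^2
Q = 0.13854424 * 24.4 = 3.380479 mm^3/s


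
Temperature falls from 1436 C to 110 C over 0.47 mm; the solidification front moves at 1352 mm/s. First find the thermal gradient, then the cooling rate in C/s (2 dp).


G = (1436-110)/0.47 = 2821.27659574 C/mm
CR = 2821.27659574 * 1352 = 3814365.96 C/s


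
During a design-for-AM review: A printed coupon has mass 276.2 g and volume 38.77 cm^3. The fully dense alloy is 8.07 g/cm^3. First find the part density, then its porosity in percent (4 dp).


rho_part = 276.2 / 38.77 = 7.124065 g/cm^3
Porosity = (1 - 7.124065/8.07)*100 = 11.7216 %


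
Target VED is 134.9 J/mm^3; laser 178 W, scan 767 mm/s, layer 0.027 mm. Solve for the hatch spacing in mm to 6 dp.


h = 178 / (134.9*767*0.027) = 0.063716 mm


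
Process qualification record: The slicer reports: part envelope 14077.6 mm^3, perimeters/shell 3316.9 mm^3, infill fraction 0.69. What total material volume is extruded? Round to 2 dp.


V_infill = (14077.6 - 3316.9) * 0.69 = 7424.88
V_total = 3316.9 + 7424.88 = 10741.78 mm^3


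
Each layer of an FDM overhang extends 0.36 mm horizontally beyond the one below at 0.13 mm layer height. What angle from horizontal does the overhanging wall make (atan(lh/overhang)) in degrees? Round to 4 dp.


angle = atan(0.13/0.36) = 19.8552 degrees


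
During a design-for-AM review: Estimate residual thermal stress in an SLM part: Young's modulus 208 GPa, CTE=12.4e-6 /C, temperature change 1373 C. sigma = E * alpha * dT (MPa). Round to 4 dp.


sigma = 208*1000 * 12.4e-6 * 1373 = 3541.2416 MPa


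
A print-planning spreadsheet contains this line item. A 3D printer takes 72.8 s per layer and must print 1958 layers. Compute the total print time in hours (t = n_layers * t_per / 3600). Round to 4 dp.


t = 1958 * 72.8 / 3600 = 39.5951 hrs


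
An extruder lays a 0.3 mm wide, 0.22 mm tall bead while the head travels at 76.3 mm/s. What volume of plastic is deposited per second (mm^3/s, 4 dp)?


Rate = 0.3 * 0.22 * 76.3 = 5.0358 mm^3/s


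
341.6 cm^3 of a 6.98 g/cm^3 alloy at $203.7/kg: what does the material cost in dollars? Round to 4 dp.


Mass = 341.6*6.98/1000 = 2.384368 kg
Cost = 2.384368 * 203.7 = 485.6958 $


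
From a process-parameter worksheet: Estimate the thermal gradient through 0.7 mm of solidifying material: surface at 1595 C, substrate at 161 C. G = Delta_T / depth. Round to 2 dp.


G = (1595-161)/0.7 = 2048.57 C/mm


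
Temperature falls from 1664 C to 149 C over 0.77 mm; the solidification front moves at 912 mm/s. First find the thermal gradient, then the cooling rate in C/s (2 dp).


G = (1664-149)/0.77 = 1967.53246753 C/mm
CR = 1967.53246753 * 912 = 1794389.61 C/s


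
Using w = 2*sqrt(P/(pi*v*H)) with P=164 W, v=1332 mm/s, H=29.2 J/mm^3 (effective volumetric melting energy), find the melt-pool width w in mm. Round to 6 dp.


w = 2*sqrt(164/(pi*1332*29.2)) = 0.073271 mm


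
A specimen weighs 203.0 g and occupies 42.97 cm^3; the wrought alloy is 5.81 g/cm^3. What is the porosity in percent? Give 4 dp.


rho_part = 203.0 / 42.97 = 4.7242262 g/cm^3
Porosity = (1 - 4.7242262/5.81)*100 = 18.688 %


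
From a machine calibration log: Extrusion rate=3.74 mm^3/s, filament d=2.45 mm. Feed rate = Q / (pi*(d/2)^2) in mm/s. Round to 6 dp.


A = pi*(2.45/2)^2 = 4.714352
v = 3.74 / 4.714352 = 0.793322 mm/s


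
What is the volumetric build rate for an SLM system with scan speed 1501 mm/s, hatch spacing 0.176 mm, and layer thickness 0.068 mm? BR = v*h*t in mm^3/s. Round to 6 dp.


Rate = 1501 * 0.176 * 0.068 = 17.963968 mm^3/s


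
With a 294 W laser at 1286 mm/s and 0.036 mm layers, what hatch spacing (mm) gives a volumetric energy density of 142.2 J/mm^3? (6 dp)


h = 294 / (142.2*1286*0.036) = 0.044659 mm


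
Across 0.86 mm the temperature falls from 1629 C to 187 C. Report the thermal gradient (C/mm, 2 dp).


G = (1629-187)/0.86 = 1676.74 C/mm


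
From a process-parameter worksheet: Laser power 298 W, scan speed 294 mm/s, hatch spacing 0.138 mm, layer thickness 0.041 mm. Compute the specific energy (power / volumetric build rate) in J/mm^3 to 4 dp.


Build rate = 294 * 0.138 * 0.041 = 1.663452 mm^3/s
SE = 298 / 1.663452 = 179.1455 J/mm^3


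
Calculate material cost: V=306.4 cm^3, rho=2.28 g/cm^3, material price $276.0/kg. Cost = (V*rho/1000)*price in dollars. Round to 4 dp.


Mass = 306.4*2.28/1000 = 0.698592 kg
Cost = 0.698592 * 276.0 = 192.8114 $


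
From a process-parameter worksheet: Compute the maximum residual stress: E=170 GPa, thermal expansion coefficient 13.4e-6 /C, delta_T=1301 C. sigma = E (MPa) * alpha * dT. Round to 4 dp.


sigma = 170*1000 * 13.4e-6 * 1301 = 2963.678 MPa


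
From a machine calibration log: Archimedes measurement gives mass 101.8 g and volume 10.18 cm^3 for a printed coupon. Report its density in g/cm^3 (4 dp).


rho = 101.8 / 10.18 = 10.0 g/cm^3


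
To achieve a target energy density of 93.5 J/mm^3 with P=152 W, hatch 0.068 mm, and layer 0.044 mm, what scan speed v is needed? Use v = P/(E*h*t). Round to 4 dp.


v = 152 / (93.5*0.068*0.044) = 543.3384 mm/s


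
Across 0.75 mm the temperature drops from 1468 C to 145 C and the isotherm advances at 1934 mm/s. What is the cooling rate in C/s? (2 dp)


G = (1468-145)/0.75 = 1764.0 C/mm
CR = 1764.0 * 1934 = 3411576.0 C/s


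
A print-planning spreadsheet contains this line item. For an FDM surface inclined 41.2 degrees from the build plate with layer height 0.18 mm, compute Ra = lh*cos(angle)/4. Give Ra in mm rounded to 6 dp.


Ra = 0.18 * cos(41.2) / 4 = 0.033859 mm


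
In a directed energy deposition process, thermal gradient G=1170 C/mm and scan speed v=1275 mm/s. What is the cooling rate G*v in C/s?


CR = 1170 * 1275 = 1491750 C/s


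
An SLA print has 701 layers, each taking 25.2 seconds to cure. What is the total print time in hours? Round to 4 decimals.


t = 701 * 25.2 / 3600 = 4.907 hrs


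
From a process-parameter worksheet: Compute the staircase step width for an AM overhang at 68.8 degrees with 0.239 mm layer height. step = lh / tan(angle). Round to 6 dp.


step = 0.239 / tan(68.8) = 0.092702 mm


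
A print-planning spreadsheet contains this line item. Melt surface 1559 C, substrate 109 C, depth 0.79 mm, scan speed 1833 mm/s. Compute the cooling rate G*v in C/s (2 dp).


G = (1559-109)/0.79 = 1835.44303797 C/mm
CR = 1835.44303797 * 1833 = 3364367.09 C/s


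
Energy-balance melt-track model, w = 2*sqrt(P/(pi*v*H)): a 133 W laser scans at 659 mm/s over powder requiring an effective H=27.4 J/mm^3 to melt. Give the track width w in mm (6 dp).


w = 2*sqrt(133/(pi*659*27.4)) = 0.096842 mm


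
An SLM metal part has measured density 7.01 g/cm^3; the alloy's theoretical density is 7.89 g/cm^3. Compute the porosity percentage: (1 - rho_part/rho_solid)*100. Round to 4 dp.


Porosity = (1-7.01/7.89)*100 = 11.1534 %


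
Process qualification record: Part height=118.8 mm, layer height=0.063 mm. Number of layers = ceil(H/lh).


Layers = ceil(118.8/0.063) = 1886


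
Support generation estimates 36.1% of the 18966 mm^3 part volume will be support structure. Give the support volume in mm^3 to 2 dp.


V_support = 18966 * 0.361 = 6846.73 mm^3


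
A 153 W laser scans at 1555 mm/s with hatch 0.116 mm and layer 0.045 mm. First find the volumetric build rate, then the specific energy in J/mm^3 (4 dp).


Build rate = 1555 * 0.116 * 0.045 = 8.1171 mm^3/s
SE = 153 / 8.1171 = 18.8491 J/mm^3


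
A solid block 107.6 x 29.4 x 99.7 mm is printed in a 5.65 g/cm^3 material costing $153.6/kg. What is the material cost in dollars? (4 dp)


V = 107.6 * 29.4 * 99.7 = 315394.968 mm^3 = 315.394968 cm^3
Mass = 315.394968 * 5.65 / 1000 = 1.78198157 kg
Cost = 1.78198157 * 153.6 = 273.7124 $


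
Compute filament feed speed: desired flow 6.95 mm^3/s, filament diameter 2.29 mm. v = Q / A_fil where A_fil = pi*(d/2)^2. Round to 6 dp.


A = pi*(2.29/2)^2 = 4.118707
v = 6.95 / 4.118707 = 1.687423 mm/s


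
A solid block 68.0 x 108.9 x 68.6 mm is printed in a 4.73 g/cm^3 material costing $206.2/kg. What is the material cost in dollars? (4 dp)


V = 68.0 * 108.9 * 68.6 = 507996.72 mm^3 = 507.99672 cm^3
Mass = 507.99672 * 4.73 / 1000 = 2.40282449 kg
Cost = 2.40282449 * 206.2 = 495.4624 $


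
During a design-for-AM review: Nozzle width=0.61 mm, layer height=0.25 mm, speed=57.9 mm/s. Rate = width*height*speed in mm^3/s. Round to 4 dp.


Rate = 0.61 * 0.25 * 57.9 = 8.8298 mm^3/s


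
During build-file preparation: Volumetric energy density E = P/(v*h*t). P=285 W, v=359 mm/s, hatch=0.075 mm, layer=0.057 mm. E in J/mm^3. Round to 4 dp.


E = 285 / (359*0.075*0.057) = 185.701 J/mm^3


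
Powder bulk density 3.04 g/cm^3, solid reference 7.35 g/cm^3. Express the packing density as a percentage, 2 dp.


Packing = (3.04/7.35)*100 = 41.36 %
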